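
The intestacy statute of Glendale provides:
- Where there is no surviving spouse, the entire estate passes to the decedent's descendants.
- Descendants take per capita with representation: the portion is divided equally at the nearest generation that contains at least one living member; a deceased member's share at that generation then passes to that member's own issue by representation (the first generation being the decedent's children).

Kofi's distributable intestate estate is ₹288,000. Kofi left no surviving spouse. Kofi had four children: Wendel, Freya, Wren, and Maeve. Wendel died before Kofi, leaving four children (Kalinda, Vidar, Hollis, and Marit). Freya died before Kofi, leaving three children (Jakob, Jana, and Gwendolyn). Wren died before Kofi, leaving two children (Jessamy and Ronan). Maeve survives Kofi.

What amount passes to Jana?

The entire ₹288,000 passes to the descendants.
That amount (₹288,000) is divided into 4 shares of ₹72,000: Maeve takes ₹72,000; Wendel's ₹72,000 share passes to Wendel's issue; Freya's ₹72,000 share passes to Freya's issue; Wren's ₹72,000 share passes to Wren's issue.
Wendel's share (₹72,000) is divided into 4 shares of ₹18,000: Kalinda, Vidar, Hollis, and Marit each take ₹18,000.
Freya's share (₹72,000) is divided into 3 shares of ₹24,000: Jakob, Jana, and Gwendolyn each take ₹24,000.
Wren's share (₹72,000) is divided into 2 shares of ₹36,000: Jessamy and Ronan each take ₹36,000.

Jana receives ₹24,000.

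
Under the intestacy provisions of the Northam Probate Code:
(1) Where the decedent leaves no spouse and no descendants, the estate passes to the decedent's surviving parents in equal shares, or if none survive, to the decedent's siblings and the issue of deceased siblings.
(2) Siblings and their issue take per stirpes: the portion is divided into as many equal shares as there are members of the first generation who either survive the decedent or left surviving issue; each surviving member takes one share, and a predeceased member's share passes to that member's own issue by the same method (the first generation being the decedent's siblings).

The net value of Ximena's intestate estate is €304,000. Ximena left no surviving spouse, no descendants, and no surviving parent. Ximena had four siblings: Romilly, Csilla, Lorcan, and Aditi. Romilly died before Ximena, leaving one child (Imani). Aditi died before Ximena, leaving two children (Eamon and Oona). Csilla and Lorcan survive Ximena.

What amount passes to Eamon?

Eamon receives €38,000.

The entire €304,000 passes to the siblings and their issue.
That amount (€304,000) is divided into 4 shares of €76,000: Csilla and Lorcan each take €76,000; Romilly's €76,000 share passes to Romilly's issue; Aditi's €76,000 share passes to Aditi's issue.
Romilly's share (€76,000) passes entirely to Imani.
Aditi's share (€76,000) is divided into 2 shares of €38,000: Eamon and Oona each take €38,000.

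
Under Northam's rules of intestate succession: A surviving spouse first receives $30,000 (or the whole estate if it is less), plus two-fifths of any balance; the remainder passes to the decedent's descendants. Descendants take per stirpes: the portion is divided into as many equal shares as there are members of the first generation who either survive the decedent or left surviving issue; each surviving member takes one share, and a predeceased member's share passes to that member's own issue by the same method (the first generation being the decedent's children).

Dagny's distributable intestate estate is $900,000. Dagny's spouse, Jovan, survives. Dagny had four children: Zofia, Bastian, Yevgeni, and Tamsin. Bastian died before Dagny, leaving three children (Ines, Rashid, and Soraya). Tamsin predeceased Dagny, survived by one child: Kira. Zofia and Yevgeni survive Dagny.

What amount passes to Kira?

Kira receives $130,500.

Jovan first takes $30,000, leaving a balance of $870,000. Jovan then takes two-fifths of the balance ($348,000), for a total of $378,000. The remaining $522,000 passes to the descendants.
The descendants' portion ($522,000) is divided into 4 shares of $130,500: Zofia and Yevgeni each take $130,500; Bastian's $130,500 share passes to Bastian's issue; Tamsin's $130,500 share passes to Tamsin's issue.
Bastian's share ($130,500) is divided into 3 shares of $43,500: Ines, Rashid, and Soraya each take $43,500.
Tamsin's share ($130,500) passes entirely to Kira.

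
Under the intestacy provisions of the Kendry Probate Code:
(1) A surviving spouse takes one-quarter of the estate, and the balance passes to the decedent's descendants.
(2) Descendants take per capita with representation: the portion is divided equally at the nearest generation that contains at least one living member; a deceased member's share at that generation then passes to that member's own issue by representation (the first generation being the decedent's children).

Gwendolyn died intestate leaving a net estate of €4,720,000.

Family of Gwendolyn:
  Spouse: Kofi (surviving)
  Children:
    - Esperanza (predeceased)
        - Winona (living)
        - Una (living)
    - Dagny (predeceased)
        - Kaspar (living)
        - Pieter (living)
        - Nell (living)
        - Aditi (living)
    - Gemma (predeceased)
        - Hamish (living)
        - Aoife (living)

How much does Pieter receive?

Kofi takes one-quarter of €4,720,000 = €1,180,000. The remaining €3,540,000 passes to the descendants.
No child survives, so the initial division is made at the grandchildren's generation.
The descendants' portion (€3,540,000) is divided into 8 shares of €442,500: Winona, Una, Kaspar, Pieter, Nell, Aditi, Hamish, and Aoife each take €442,500.

Pieter receives €442,500.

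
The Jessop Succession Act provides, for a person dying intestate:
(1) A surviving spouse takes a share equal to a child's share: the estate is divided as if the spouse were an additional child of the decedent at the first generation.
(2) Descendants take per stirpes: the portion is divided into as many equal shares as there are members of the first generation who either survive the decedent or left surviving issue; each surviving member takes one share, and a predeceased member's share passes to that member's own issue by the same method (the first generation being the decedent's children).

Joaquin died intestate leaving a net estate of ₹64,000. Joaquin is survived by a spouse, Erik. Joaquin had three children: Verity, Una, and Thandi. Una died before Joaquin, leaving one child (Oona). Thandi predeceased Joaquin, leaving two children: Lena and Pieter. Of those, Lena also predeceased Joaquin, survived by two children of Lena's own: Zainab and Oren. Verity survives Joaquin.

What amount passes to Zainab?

Zainab receives ₹4,000.

The spouse counts as an additional share at the children's level, so there are 4 primary shares of ₹16,000. Erik takes one such share (₹16,000).
The children's combined portion (₹48,000) is divided into 3 shares of ₹16,000: Verity takes ₹16,000; Una's ₹16,000 share passes to Una's issue; Thandi's ₹16,000 share passes to Thandi's issue.
Una's share (₹16,000) passes entirely to Oona.
Thandi's share (₹16,000) is divided into 2 shares of ₹8,000: Pieter takes ₹8,000; Lena's ₹8,000 share passes to Lena's issue.
Lena's share (₹8,000) is divided into 2 shares of ₹4,000: Zainab and Oren each take ₹4,000.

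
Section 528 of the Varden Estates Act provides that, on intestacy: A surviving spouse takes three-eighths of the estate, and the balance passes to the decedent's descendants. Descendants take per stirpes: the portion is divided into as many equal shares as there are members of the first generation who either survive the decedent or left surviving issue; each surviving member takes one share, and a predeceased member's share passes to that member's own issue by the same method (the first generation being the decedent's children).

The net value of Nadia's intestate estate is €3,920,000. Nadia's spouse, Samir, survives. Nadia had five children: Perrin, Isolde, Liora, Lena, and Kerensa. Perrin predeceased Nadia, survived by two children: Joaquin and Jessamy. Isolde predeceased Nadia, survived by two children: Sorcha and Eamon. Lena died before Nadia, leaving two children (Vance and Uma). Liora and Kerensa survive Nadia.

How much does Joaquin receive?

Joaquin receives €245,000.

Samir takes three-eighths of €3,920,000 = €1,470,000. The remaining €2,450,000 passes to the descendants.
The descendants' portion (€2,450,000) is divided into 5 shares of €490,000: Liora and Kerensa each take €490,000; Perrin's €490,000 share passes to Perrin's issue; Isolde's €490,000 share passes to Isolde's issue; Lena's €490,000 share passes to Lena's issue.
Perrin's share (€490,000) is divided into 2 shares of €245,000: Joaquin and Jessamy each take €245,000.
Isolde's share (€490,000) is divided into 2 shares of €245,000: Sorcha and Eamon each take €245,000.
Lena's share (€490,000) is divided into 2 shares of €245,000: Vance and Uma each take €245,000.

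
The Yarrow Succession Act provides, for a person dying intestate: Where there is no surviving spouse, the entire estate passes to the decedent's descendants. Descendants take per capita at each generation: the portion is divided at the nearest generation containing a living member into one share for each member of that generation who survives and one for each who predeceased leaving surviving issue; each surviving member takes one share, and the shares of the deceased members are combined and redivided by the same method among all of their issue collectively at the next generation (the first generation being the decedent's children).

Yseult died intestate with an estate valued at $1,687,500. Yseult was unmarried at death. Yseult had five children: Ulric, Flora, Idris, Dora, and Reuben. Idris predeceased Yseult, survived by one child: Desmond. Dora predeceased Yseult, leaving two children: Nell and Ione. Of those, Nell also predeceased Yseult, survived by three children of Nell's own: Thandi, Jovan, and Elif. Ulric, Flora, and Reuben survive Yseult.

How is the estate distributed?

The entire $1,687,500 passes to the descendants.
That amount ($1,687,500) is divided at the children's generation into 5 shares of $337,500. Ulric, Flora, and Reuben each take $337,500. The 2 shares of the deceased (Idris and Dora) are combined into a pool of $675,000.
That pool ($675,000) is divided at the grandchildren's generation into 3 shares of $225,000. Desmond and Ione each take $225,000. The remaining share for the deceased Nell ($225,000) is carried to the next generation.
That pool ($225,000) is divided at the great-grandchildren's generation equally among Thandi, Jovan, and Elif: $75,000 each.

Ulric: $337,500; Flora: $337,500; Desmond: $225,000; Thandi: $75,000; Jovan: $75,000; Elif: $75,000; Ione: $225,000; Reuben: $337,500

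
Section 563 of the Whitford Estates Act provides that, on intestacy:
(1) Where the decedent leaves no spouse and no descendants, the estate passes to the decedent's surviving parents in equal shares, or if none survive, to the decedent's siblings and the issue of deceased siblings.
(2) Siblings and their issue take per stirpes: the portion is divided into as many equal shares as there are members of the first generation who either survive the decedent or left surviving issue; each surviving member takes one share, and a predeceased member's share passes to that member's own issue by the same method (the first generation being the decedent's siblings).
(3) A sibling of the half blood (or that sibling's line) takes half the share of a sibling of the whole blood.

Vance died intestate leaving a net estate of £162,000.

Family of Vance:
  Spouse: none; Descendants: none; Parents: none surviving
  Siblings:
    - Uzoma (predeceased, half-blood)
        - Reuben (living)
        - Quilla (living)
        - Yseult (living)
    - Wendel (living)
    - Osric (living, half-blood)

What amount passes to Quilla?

The entire £162,000 passes to the siblings and their issue.
Counting each half-blood sibling's line as half a unit, there are 2 units in £162,000, so one unit is £81,000. Whole-blood lines (Wendel) take £81,000 each; half-blood lines (Uzoma and Osric) take £40,500 each.
Uzoma's share (£40,500) is divided into 3 shares of £13,500: Reuben, Quilla, and Yseult each take £13,500.

Quilla receives £13,500.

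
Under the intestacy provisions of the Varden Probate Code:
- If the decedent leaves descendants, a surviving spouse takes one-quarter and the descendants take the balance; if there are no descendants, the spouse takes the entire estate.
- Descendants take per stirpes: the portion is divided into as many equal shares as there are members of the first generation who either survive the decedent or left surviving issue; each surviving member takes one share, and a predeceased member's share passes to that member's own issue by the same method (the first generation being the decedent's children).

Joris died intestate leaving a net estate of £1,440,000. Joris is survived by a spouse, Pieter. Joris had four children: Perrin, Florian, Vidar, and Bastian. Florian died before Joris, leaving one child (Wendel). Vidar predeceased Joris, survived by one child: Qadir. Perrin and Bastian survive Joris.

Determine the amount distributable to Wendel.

Pieter takes one-quarter of £1,440,000 = £360,000. The remaining £1,080,000 passes to the descendants.
The descendants' portion (£1,080,000) is divided into 4 shares of £270,000: Perrin and Bastian each take £270,000; Florian's £270,000 share passes to Florian's issue; Vidar's £270,000 share passes to Vidar's issue.
Florian's share (£270,000) passes entirely to Wendel.
Vidar's share (£270,000) passes entirely to Qadir.

Wendel receives £270,000.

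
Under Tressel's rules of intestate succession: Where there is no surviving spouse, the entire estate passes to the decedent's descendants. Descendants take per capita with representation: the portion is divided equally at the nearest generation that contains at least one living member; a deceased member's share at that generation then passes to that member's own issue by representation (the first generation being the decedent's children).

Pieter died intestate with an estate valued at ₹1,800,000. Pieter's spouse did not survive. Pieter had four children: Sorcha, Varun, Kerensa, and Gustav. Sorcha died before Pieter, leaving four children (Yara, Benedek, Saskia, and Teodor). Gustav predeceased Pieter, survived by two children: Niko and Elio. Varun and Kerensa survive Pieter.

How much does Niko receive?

The entire ₹1,800,000 passes to the descendants.
That amount (₹1,800,000) is divided into 4 shares of ₹450,000: Varun and Kerensa each take ₹450,000; Sorcha's ₹450,000 share passes to Sorcha's issue; Gustav's ₹450,000 share passes to Gustav's issue.
Sorcha's share (₹450,000) is divided into 4 shares of ₹112,500: Yara, Benedek, Saskia, and Teodor each take ₹112,500.
Gustav's share (₹450,000) is divided into 2 shares of ₹225,000: Niko and Elio each take ₹225,000.

Niko receives ₹225,000.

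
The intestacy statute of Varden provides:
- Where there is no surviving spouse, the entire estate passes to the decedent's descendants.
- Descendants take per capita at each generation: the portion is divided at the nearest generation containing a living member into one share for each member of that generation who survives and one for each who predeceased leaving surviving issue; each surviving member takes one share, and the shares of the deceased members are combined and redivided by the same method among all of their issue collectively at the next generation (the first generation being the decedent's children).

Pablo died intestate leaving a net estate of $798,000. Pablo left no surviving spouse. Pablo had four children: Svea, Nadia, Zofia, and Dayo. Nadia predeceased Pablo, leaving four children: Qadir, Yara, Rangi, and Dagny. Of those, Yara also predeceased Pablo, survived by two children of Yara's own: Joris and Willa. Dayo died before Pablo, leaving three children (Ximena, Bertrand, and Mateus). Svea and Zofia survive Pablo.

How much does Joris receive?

Joris receives $28,500.

The entire $798,000 passes to the descendants.
That amount ($798,000) is divided at the children's generation into 4 shares of $199,500. Svea and Zofia each take $199,500. The 2 shares of the deceased (Nadia and Dayo) are combined into a pool of $399,000.
That pool ($399,000) is divided at the grandchildren's generation into 7 shares of $57,000. Qadir, Rangi, Dagny, Ximena, Bertrand, and Mateus each take $57,000. The remaining share for the deceased Yara ($57,000) is carried to the next generation.
That pool ($57,000) is divided at the great-grandchildren's generation equally among Joris and Willa: $28,500 each.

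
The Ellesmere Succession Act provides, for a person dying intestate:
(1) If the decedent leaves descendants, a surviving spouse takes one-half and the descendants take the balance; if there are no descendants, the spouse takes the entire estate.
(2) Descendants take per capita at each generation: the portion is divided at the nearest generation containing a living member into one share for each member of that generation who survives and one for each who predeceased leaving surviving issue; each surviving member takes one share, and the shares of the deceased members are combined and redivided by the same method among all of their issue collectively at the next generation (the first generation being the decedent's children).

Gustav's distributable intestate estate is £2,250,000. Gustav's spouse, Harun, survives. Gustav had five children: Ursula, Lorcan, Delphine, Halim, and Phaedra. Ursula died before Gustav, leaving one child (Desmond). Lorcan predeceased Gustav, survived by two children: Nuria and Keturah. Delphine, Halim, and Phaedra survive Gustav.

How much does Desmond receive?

Desmond receives £150,000.

Harun takes one-half of £2,250,000 = £1,125,000. The remaining £1,125,000 passes to the descendants.
The descendants' portion (£1,125,000) is divided at the children's generation into 5 shares of £225,000. Delphine, Halim, and Phaedra each take £225,000. The 2 shares of the deceased (Ursula and Lorcan) are combined into a pool of £450,000.
That pool (£450,000) is divided at the grandchildren's generation equally among Desmond, Nuria, and Keturah: £150,000 each.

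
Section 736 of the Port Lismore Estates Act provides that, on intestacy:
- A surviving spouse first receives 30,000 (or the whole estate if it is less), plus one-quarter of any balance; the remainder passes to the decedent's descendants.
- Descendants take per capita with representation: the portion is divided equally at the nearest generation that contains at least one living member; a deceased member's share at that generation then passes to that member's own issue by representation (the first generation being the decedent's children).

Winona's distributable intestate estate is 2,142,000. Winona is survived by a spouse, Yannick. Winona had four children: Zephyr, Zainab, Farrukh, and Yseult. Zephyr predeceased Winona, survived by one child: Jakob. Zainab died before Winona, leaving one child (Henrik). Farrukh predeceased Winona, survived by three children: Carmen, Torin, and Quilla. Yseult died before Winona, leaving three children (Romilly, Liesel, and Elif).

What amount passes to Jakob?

Jakob receives 198,000.

Yannick first takes 30,000, leaving a balance of 2,112,000. Yannick then takes one-quarter of the balance (528,000), for a total of 558,000. The remaining 1,584,000 passes to the descendants.
No child survives, so the initial division is made at the grandchildren's generation.
The descendants' portion (1,584,000) is divided into 8 shares of 198,000: Jakob, Henrik, Carmen, Torin, Quilla, Romilly, Liesel, and Elif each take 198,000.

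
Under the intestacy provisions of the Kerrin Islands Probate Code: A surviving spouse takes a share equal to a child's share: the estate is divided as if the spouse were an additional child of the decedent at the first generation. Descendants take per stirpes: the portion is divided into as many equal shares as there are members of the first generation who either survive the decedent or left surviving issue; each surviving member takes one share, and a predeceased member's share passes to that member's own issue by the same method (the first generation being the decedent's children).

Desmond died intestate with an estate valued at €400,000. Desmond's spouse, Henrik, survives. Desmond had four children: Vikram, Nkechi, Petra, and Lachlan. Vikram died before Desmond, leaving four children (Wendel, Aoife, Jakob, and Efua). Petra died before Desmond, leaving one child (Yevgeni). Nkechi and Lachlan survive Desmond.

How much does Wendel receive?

Wendel receives €20,000.

The spouse counts as an additional share at the children's level, so there are 5 primary shares of €80,000. Henrik takes one such share (€80,000).
The children's combined portion (€320,000) is divided into 4 shares of €80,000: Nkechi and Lachlan each take €80,000; Vikram's €80,000 share passes to Vikram's issue; Petra's €80,000 share passes to Petra's issue.
Vikram's share (€80,000) is divided into 4 shares of €20,000: Wendel, Aoife, Jakob, and Efua each take €20,000.
Petra's share (€80,000) passes entirely to Yevgeni.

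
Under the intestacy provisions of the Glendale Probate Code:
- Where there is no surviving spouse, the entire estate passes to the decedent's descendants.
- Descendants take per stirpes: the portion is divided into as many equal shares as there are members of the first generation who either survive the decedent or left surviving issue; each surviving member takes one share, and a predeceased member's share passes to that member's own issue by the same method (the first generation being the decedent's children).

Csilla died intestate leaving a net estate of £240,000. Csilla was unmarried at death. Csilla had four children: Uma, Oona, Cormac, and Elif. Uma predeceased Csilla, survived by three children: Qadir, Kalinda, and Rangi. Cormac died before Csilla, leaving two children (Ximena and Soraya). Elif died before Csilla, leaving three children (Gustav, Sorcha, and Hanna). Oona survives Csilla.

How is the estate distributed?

The entire £240,000 passes to the descendants.
That amount (£240,000) is divided into 4 shares of £60,000: Oona takes £60,000; Uma's £60,000 share passes to Uma's issue; Cormac's £60,000 share passes to Cormac's issue; Elif's £60,000 share passes to Elif's issue.
Uma's share (£60,000) is divided into 3 shares of £20,000: Qadir, Kalinda, and Rangi each take £20,000.
Cormac's share (£60,000) is divided into 2 shares of £30,000: Ximena and Soraya each take £30,000.
Elif's share (£60,000) is divided into 3 shares of £20,000: Gustav, Sorcha, and Hanna each take £20,000.

Qadir: £20,000; Kalinda: £20,000; Rangi: £20,000; Oona: £60,000; Ximena: £30,000; Soraya: £30,000; Gustav: £20,000; Sorcha: £20,000; Hanna: £20,000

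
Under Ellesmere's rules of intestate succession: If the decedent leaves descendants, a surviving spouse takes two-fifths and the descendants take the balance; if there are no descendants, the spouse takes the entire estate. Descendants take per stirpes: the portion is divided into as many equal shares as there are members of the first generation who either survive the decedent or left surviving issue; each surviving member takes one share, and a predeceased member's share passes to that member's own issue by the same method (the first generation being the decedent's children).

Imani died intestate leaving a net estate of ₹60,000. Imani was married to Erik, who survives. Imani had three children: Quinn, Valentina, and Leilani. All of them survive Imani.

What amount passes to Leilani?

Leilani receives ₹12,000.

Erik takes two-fifths of ₹60,000 = ₹24,000. The remaining ₹36,000 passes to the descendants.
The descendants' portion (₹36,000) is divided into 3 shares of ₹12,000: Quinn, Valentina, and Leilani each take ₹12,000.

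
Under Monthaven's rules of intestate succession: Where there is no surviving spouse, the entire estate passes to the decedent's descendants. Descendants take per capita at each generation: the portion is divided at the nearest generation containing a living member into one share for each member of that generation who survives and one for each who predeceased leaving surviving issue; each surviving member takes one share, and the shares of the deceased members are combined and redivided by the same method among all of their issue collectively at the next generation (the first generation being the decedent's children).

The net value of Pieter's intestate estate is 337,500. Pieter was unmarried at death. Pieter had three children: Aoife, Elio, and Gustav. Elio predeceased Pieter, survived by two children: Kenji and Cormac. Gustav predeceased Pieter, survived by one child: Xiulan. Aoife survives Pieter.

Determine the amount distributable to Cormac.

Cormac receives 75,000.

The entire 337,500 passes to the descendants.
That amount (337,500) is divided at the children's generation into 3 shares of 112,500. Aoife takes 112,500. The 2 shares of the deceased (Elio and Gustav) are combined into a pool of 225,000.
That pool (225,000) is divided at the grandchildren's generation equally among Kenji, Cormac, and Xiulan: 75,000 each.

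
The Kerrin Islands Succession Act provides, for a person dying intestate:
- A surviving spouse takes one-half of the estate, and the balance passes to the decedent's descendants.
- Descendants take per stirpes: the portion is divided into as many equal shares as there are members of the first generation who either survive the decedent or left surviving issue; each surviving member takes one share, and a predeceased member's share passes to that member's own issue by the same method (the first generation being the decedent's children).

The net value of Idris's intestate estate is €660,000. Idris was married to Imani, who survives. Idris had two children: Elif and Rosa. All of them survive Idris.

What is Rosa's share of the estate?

Rosa receives €165,000.

Imani takes one-half of €660,000 = €330,000. The remaining €330,000 passes to the descendants.
The descendants' portion (€330,000) is divided into 2 shares of €165,000: Elif and Rosa each take €165,000.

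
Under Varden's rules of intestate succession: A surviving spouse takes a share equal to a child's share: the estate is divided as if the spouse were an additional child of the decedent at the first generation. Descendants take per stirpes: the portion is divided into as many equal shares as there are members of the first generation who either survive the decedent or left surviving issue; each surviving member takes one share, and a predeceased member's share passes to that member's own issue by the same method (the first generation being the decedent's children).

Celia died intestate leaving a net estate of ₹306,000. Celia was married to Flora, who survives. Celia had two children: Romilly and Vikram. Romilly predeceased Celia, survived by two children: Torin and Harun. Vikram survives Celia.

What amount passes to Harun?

Harun receives ₹51,000.

The spouse counts as an additional share at the children's level, so there are 3 primary shares of ₹102,000. Flora takes one such share (₹102,000).
The children's combined portion (₹204,000) is divided into 2 shares of ₹102,000: Vikram takes ₹102,000; Romilly's ₹102,000 share passes to Romilly's issue.
Romilly's share (₹102,000) is divided into 2 shares of ₹51,000: Torin and Harun each take ₹51,000.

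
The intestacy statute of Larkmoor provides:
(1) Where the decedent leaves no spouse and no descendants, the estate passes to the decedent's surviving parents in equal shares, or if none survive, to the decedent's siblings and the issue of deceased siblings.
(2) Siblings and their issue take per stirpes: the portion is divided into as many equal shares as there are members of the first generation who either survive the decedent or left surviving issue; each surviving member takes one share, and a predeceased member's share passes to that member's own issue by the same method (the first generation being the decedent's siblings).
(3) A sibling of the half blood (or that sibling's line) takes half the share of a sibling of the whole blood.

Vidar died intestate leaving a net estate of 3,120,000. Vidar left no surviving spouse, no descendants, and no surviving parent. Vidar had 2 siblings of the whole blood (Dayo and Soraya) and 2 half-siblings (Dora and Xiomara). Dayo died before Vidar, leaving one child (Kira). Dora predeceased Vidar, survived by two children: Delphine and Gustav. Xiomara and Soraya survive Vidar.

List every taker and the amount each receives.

Kira: 1,040,000; Delphine: 260,000; Gustav: 260,000; Xiomara: 520,000; Soraya: 1,040,000

The entire 3,120,000 passes to the siblings and their issue.
Counting each half-blood sibling's line as half a unit, there are 3 units in 3,120,000, so one unit is 1,040,000. Whole-blood lines (Dayo and Soraya) take 1,040,000 each; half-blood lines (Dora and Xiomara) take 520,000 each.
Dayo's share (1,040,000) passes entirely to Kira.
Dora's share (520,000) is divided into 2 shares of 260,000: Delphine and Gustav each take 260,000.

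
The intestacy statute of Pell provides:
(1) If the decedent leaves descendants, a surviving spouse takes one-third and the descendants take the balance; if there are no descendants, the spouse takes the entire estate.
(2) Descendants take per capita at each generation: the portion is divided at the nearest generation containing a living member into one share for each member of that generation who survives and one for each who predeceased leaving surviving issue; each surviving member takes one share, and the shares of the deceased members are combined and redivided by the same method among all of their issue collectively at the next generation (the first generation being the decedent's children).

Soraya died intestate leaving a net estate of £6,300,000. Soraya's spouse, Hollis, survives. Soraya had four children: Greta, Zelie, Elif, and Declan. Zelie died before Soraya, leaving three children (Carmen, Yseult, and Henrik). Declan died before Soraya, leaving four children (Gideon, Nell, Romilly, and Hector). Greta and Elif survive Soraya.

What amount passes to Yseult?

Yseult receives £300,000.

Hollis takes one-third of £6,300,000 = £2,100,000. The remaining £4,200,000 passes to the descendants.
The descendants' portion (£4,200,000) is divided at the children's generation into 4 shares of £1,050,000. Greta and Elif each take £1,050,000. The 2 shares of the deceased (Zelie and Declan) are combined into a pool of £2,100,000.
That pool (£2,100,000) is divided at the grandchildren's generation equally among Carmen, Yseult, Henrik, Gideon, Nell, Romilly, and Hector: £300,000 each.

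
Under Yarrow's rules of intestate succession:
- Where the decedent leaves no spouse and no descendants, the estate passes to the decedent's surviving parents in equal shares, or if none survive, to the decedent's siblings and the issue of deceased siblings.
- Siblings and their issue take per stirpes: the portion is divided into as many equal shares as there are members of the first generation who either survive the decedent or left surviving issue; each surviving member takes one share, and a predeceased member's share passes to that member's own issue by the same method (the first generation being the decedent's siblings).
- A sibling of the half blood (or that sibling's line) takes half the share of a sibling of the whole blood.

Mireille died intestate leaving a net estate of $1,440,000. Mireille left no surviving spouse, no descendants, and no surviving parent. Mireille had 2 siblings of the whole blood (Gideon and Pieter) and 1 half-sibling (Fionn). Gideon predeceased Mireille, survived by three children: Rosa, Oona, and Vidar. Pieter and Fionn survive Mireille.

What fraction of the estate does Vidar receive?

The entire $1,440,000 passes to the siblings and their issue.
Counting each half-blood sibling's line as half a unit, there are 5/2 units in $1,440,000, so one unit is $576,000. Whole-blood lines (Gideon and Pieter) take $576,000 each; half-blood lines (Fionn) take $288,000 each.
Gideon's share ($576,000) is divided into 3 shares of $192,000: Rosa, Oona, and Vidar each take $192,000.

Vidar receives 2/15 of the estate.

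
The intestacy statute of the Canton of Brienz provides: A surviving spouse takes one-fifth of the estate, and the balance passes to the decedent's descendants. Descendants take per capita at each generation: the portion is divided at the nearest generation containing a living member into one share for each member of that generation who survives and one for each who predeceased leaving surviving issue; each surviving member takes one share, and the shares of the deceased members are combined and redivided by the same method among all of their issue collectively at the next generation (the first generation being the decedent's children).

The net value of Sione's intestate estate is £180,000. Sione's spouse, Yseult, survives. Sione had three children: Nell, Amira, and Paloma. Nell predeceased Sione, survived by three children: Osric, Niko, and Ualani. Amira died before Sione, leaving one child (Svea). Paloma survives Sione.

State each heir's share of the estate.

Yseult takes one-fifth of £180,000 = £36,000. The remaining £144,000 passes to the descendants.
The descendants' portion (£144,000) is divided at the children's generation into 3 shares of £48,000. Paloma takes £48,000. The 2 shares of the deceased (Nell and Amira) are combined into a pool of £96,000.
That pool (£96,000) is divided at the grandchildren's generation equally among Osric, Niko, Ualani, and Svea: £24,000 each.

Yseult: £36,000; Osric: £24,000; Niko: £24,000; Ualani: £24,000; Svea: £24,000; Paloma: £48,000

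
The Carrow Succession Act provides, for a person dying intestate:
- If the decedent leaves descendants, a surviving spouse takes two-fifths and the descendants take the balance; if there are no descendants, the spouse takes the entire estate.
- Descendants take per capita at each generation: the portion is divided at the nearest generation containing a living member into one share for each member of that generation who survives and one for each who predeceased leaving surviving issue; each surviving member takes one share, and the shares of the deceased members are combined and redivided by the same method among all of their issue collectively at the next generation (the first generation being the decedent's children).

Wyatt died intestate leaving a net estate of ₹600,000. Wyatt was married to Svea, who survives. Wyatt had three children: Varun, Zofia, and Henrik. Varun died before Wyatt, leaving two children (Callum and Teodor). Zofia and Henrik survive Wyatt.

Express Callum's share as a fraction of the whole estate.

Svea takes two-fifths of ₹600,000 = ₹240,000. The remaining ₹360,000 passes to the descendants.
The descendants' portion (₹360,000) is divided at the children's generation into 3 shares of ₹120,000. Zofia and Henrik each take ₹120,000. The remaining share for the deceased Varun (₹120,000) is carried to the next generation.
That pool (₹120,000) is divided at the grandchildren's generation equally among Callum and Teodor: ₹60,000 each.

Callum receives 1/10 of the estate.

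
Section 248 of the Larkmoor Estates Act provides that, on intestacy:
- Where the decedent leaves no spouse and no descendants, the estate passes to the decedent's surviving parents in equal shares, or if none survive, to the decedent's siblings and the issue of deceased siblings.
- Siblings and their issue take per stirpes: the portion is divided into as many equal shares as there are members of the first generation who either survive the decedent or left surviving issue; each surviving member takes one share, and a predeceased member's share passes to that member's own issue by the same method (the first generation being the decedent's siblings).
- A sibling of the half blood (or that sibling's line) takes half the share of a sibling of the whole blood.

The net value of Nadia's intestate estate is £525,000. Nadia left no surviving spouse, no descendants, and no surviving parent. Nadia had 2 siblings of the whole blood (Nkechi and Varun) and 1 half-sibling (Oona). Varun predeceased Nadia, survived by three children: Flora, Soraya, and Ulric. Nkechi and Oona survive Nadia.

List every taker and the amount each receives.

Nkechi: £210,000; Oona: £105,000; Flora: £70,000; Soraya: £70,000; Ulric: £70,000

The entire £525,000 passes to the siblings and their issue.
Counting each half-blood sibling's line as half a unit, there are 5/2 units in £525,000, so one unit is £210,000. Whole-blood lines (Nkechi and Varun) take £210,000 each; half-blood lines (Oona) take £105,000 each.
Varun's share (£210,000) is divided into 3 shares of £70,000: Flora, Soraya, and Ulric each take £70,000.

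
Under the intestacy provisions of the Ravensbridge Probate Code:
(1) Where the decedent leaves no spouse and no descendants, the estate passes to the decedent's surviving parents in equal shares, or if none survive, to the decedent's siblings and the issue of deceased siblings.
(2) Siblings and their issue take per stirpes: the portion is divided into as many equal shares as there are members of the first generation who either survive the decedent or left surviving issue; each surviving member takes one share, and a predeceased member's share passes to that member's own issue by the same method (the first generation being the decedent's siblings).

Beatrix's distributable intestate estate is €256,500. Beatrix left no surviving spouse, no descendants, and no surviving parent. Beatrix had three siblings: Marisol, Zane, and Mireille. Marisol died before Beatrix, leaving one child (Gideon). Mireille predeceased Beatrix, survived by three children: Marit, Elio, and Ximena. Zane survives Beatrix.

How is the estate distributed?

The entire €256,500 passes to the siblings and their issue.
That amount (€256,500) is divided into 3 shares of €85,500: Zane takes €85,500; Marisol's €85,500 share passes to Marisol's issue; Mireille's €85,500 share passes to Mireille's issue.
Marisol's share (€85,500) passes entirely to Gideon.
Mireille's share (€85,500) is divided into 3 shares of €28,500: Marit, Elio, and Ximena each take €28,500.

Gideon: €85,500; Zane: €85,500; Marit: €28,500; Elio: €28,500; Ximena: €28,500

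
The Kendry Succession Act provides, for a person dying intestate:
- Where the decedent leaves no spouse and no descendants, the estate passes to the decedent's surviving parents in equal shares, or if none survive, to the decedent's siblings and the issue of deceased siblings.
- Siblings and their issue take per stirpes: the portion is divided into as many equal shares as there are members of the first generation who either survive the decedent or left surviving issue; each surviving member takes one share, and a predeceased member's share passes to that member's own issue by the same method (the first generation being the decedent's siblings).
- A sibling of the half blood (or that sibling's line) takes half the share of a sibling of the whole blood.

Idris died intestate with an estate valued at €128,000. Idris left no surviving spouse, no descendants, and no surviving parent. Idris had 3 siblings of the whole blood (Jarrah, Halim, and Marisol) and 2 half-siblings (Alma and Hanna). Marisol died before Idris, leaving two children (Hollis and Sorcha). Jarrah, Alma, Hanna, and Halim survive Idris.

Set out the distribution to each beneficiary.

Jarrah: €32,000; Alma: €16,000; Hanna: €16,000; Halim: €32,000; Hollis: €16,000; Sorcha: €16,000

The entire €128,000 passes to the siblings and their issue.
Counting each half-blood sibling's line as half a unit, there are 4 units in €128,000, so one unit is €32,000. Whole-blood lines (Jarrah, Halim, and Marisol) take €32,000 each; half-blood lines (Alma and Hanna) take €16,000 each.
Marisol's share (€32,000) is divided into 2 shares of €16,000: Hollis and Sorcha each take €16,000.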